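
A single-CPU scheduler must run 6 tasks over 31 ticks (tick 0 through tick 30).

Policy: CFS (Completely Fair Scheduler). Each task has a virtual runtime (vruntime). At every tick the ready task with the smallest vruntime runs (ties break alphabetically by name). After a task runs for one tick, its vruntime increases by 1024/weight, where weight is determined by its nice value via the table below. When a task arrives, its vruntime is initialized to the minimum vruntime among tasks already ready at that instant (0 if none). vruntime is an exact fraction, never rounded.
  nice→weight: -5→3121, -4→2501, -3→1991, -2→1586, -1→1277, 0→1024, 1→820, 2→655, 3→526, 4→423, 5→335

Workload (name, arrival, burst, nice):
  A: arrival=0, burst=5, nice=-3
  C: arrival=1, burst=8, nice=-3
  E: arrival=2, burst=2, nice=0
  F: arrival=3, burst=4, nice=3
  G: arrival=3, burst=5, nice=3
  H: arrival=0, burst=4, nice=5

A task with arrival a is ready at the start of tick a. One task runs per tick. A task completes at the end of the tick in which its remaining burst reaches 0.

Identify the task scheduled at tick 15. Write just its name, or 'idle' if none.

running at tick 15 = A

t=0: vr[A=0 H=0] → run A
t=1: vr[A=1024/1991 C=0 H=0] → run C
t=2: vr[A=1024/1991 C=1024/1991 E=0 H=0] → run E
t=3: vr[A=1024/1991 C=1024/1991 E=1 F=0 G=0 H=0] → run F
t=4: vr[A=1024/1991 C=1024/1991 E=1 F=512/263 G=0 H=0] → run G
t=5: vr[A=1024/1991 C=1024/1991 E=1 F=512/263 G=512/263 H=0] → run H
t=6: vr[A=1024/1991 C=1024/1991 E=1 F=512/263 G=512/263 H=1024/335] → run A
t=7: vr[A=2048/1991 C=1024/1991 E=1 F=512/263 G=512/263 H=1024/335] → run C
t=8: vr[A=2048/1991 C=2048/1991 E=1 F=512/263 G=512/263 H=1024/335] → run E
t=9: vr[A=2048/1991 C=2048/1991 F=512/263 G=512/263 H=1024/335] → run A
t=10: vr[A=3072/1991 C=2048/1991 F=512/263 G=512/263 H=1024/335] → run C
t=11: vr[A=3072/1991 C=3072/1991 F=512/263 G=512/263 H=1024/335] → run A
t=12: vr[A=4096/1991 C=3072/1991 F=512/263 G=512/263 H=1024/335] → run C
t=13: vr[A=4096/1991 C=4096/1991 F=512/263 G=512/263 H=1024/335] → run F
t=14: vr[A=4096/1991 C=4096/1991 F=1024/263 G=512/263 H=1024/335] → run G
t=15: vr[A=4096/1991 C=4096/1991 F=1024/263 G=1024/263 H=1024/335] → run A
t=16: vr[C=4096/1991 F=1024/263 G=1024/263 H=1024/335] → run C
t=17: vr[C=5120/1991 F=1024/263 G=1024/263 H=1024/335] → run C
t=18: vr[C=6144/1991 F=1024/263 G=1024/263 H=1024/335] → run H
t=19: vr[C=6144/1991 F=1024/263 G=1024/263 H=2048/335] → run C
t=20: vr[C=7168/1991 F=1024/263 G=1024/263 H=2048/335] → run C
t=21: vr[F=1024/263 G=1024/263 H=2048/335] → run F
t=22: vr[F=1536/263 G=1024/263 H=2048/335] → run G
t=23: vr[F=1536/263 G=1536/263 H=2048/335] → run F
t=24: vr[G=1536/263 H=2048/335] → run G
t=25: vr[G=2048/263 H=2048/335] → run H
t=26: vr[G=2048/263 H=3072/335] → run G
t=27: vr[H=3072/335] → run H
t=28: (idle)
t=29: (idle)
t=30: (idle)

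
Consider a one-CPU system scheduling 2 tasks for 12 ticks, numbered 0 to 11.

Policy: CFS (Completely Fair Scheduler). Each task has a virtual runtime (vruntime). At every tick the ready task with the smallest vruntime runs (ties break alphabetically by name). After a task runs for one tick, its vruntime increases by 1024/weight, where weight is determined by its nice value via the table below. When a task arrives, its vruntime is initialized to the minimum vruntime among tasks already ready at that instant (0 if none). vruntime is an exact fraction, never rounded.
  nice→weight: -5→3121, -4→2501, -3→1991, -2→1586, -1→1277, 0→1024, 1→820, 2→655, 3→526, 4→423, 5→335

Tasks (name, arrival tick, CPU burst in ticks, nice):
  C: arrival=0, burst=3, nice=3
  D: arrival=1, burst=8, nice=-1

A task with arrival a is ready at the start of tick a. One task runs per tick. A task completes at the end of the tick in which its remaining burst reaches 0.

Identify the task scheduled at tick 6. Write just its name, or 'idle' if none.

running at tick 6 = D

t=0: vr[C=0] → run C
t=1: vr[C=512/263 D=512/263] → run C
t=2: vr[C=1024/263 D=512/263] → run D
t=3: vr[C=1024/263 D=923136/335851] → run D
t=4: vr[C=1024/263 D=1192448/335851] → run D
t=5: vr[C=1024/263 D=1461760/335851] → run C
t=6: vr[D=1461760/335851] → run D
t=7: vr[D=1731072/335851] → run D
t=8: vr[D=2000384/335851] → run D
t=9: vr[D=2269696/335851] → run D
t=10: vr[D=2539008/335851] → run D
t=11: (idle)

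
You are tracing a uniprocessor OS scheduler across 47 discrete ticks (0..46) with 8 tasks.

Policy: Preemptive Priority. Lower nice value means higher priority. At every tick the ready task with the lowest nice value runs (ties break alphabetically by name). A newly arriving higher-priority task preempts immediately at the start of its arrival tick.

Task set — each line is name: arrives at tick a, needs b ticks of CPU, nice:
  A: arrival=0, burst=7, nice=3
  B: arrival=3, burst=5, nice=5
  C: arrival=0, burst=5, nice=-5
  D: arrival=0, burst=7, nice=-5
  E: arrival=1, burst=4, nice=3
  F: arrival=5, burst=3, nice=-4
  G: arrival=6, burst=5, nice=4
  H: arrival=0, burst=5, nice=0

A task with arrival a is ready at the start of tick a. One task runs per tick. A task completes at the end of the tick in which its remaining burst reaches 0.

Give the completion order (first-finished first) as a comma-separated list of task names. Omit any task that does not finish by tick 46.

t=0: ready={A,C,D,H} → run C
t=1: ready={A,C,D,E,H} → run C
t=2: ready={A,C,D,E,H} → run C
t=3: ready={A,B,C,D,E,H} → run C
t=4: ready={A,B,C,D,E,H} → run C
t=5: ready={A,B,D,E,F,H} → run D
t=6: ready={A,B,D,E,F,G,H} → run D
t=7: ready={A,B,D,E,F,G,H} → run D
t=8: ready={A,B,D,E,F,G,H} → run D
t=9: ready={A,B,D,E,F,G,H} → run D
t=10: ready={A,B,D,E,F,G,H} → run D
t=11: ready={A,B,D,E,F,G,H} → run D
t=12: ready={A,B,E,F,G,H} → run F
t=13: ready={A,B,E,F,G,H} → run F
t=14: ready={A,B,E,F,G,H} → run F
t=15: ready={A,B,E,G,H} → run H
t=16: ready={A,B,E,G,H} → run H
t=17: ready={A,B,E,G,H} → run H
t=18: ready={A,B,E,G,H} → run H
t=19: ready={A,B,E,G,H} → run H
t=20: ready={A,B,E,G} → run A
t=21: ready={A,B,E,G} → run A
t=22: ready={A,B,E,G} → run A
t=23: ready={A,B,E,G} → run A
t=24: ready={A,B,E,G} → run A
t=25: ready={A,B,E,G} → run A
t=26: ready={A,B,E,G} → run A
t=27: ready={B,E,G} → run E
t=28: ready={B,E,G} → run E
t=29: ready={B,E,G} → run E
t=30: ready={B,E,G} → run E
t=31: ready={B,G} → run G
t=32: ready={B,G} → run G
t=33: ready={B,G} → run G
t=34: ready={B,G} → run G
t=35: ready={B,G} → run G
t=36: ready={B} → run B
t=37: ready={B} → run B
t=38: ready={B} → run B
t=39: ready={B} → run B
t=40: ready={B} → run B
t=41: (idle)
t=42: (idle)
t=43: (idle)
t=44: (idle)
t=45: (idle)
t=46: (idle)

completion order = C, D, F, H, A, E, G, B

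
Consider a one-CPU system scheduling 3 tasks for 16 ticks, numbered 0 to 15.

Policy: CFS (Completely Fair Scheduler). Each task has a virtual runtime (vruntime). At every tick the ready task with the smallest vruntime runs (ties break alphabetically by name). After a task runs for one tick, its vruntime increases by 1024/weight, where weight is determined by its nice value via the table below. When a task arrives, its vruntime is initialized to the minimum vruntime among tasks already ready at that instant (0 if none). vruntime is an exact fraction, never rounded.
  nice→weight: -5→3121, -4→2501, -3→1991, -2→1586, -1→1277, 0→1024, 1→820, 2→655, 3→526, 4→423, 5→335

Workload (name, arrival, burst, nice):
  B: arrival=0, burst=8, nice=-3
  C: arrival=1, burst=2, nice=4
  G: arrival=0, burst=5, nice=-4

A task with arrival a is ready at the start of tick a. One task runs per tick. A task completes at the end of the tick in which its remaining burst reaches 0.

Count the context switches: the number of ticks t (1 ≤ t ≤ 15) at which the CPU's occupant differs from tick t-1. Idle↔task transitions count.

context switches = 12

t=0: vr[B=0 G=0] → run B
t=1: vr[B=1024/1991 C=0 G=0] → run C
t=2: vr[B=1024/1991 C=1024/423 G=0] → run G
t=3: vr[B=1024/1991 C=1024/423 G=1024/2501] → run G
t=4: vr[B=1024/1991 C=1024/423 G=2048/2501] → run B
t=5: vr[B=2048/1991 C=1024/423 G=2048/2501] → run G
t=6: vr[B=2048/1991 C=1024/423 G=3072/2501] → run B
t=7: vr[B=3072/1991 C=1024/423 G=3072/2501] → run G
t=8: vr[B=3072/1991 C=1024/423 G=4096/2501] → run B
t=9: vr[B=4096/1991 C=1024/423 G=4096/2501] → run G
t=10: vr[B=4096/1991 C=1024/423] → run B
t=11: vr[B=5120/1991 C=1024/423] → run C
t=12: vr[B=5120/1991] → run B
t=13: vr[B=6144/1991] → run B
t=14: vr[B=7168/1991] → run B
t=15: (idle)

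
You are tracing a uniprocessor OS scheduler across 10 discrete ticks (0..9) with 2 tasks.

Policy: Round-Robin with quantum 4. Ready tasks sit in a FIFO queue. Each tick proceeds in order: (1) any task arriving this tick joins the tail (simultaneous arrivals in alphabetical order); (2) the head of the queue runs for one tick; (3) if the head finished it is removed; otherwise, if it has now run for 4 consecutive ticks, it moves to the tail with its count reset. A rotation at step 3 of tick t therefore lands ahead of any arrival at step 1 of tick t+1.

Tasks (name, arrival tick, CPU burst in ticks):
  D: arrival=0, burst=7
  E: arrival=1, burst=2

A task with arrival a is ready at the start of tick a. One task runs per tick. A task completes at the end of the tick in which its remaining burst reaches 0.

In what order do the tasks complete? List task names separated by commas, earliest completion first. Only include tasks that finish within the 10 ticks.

completion order = E, D

t=0: queue=[D] q_used=0 → run D
t=1: queue=[D,E] q_used=1 → run D
t=2: queue=[D,E] q_used=2 → run D
t=3: queue=[D,E] q_used=3 → run D
t=4: queue=[E,D] q_used=0 → run E
t=5: queue=[E,D] q_used=1 → run E
t=6: queue=[D] q_used=0 → run D
t=7: queue=[D] q_used=1 → run D
t=8: queue=[D] q_used=2 → run D
t=9: (idle)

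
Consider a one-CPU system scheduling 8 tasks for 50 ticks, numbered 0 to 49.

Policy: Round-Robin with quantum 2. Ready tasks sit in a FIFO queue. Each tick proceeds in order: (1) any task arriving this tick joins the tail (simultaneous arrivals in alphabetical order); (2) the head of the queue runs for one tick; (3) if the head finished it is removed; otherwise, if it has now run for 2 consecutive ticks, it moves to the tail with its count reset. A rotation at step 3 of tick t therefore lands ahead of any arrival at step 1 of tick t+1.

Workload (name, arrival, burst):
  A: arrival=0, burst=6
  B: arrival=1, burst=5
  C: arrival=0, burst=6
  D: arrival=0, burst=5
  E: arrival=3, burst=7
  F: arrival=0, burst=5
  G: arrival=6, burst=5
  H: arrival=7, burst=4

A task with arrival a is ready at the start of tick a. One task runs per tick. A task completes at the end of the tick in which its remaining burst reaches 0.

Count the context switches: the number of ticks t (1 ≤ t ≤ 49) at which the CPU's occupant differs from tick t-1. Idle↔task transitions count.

context switches = 24

t=0: queue=[A,C,D,F] q_used=0 → run A
t=1: queue=[A,C,D,F,B] q_used=1 → run A
t=2: queue=[C,D,F,B,A] q_used=0 → run C
t=3: queue=[C,D,F,B,A,E] q_used=1 → run C
t=4: queue=[D,F,B,A,E,C] q_used=0 → run D
t=5: queue=[D,F,B,A,E,C] q_used=1 → run D
t=6: queue=[F,B,A,E,C,D,G] q_used=0 → run F
t=7: queue=[F,B,A,E,C,D,G,H] q_used=1 → run F
t=8: queue=[B,A,E,C,D,G,H,F] q_used=0 → run B
t=9: queue=[B,A,E,C,D,G,H,F] q_used=1 → run B
t=10: queue=[A,E,C,D,G,H,F,B] q_used=0 → run A
t=11: queue=[A,E,C,D,G,H,F,B] q_used=1 → run A
t=12: queue=[E,C,D,G,H,F,B,A] q_used=0 → run E
t=13: queue=[E,C,D,G,H,F,B,A] q_used=1 → run E
t=14: queue=[C,D,G,H,F,B,A,E] q_used=0 → run C
t=15: queue=[C,D,G,H,F,B,A,E] q_used=1 → run C
t=16: queue=[D,G,H,F,B,A,E,C] q_used=0 → run D
t=17: queue=[D,G,H,F,B,A,E,C] q_used=1 → run D
t=18: queue=[G,H,F,B,A,E,C,D] q_used=0 → run G
t=19: queue=[G,H,F,B,A,E,C,D] q_used=1 → run G
t=20: queue=[H,F,B,A,E,C,D,G] q_used=0 → run H
t=21: queue=[H,F,B,A,E,C,D,G] q_used=1 → run H
t=22: queue=[F,B,A,E,C,D,G,H] q_used=0 → run F
t=23: queue=[F,B,A,E,C,D,G,H] q_used=1 → run F
t=24: queue=[B,A,E,C,D,G,H,F] q_used=0 → run B
t=25: queue=[B,A,E,C,D,G,H,F] q_used=1 → run B
t=26: queue=[A,E,C,D,G,H,F,B] q_used=0 → run A
t=27: queue=[A,E,C,D,G,H,F,B] q_used=1 → run A
t=28: queue=[E,C,D,G,H,F,B] q_used=0 → run E
t=29: queue=[E,C,D,G,H,F,B] q_used=1 → run E
t=30: queue=[C,D,G,H,F,B,E] q_used=0 → run C
t=31: queue=[C,D,G,H,F,B,E] q_used=1 → run C
t=32: queue=[D,G,H,F,B,E] q_used=0 → run D
t=33: queue=[G,H,F,B,E] q_used=0 → run G
t=34: queue=[G,H,F,B,E] q_used=1 → run G
t=35: queue=[H,F,B,E,G] q_used=0 → run H
t=36: queue=[H,F,B,E,G] q_used=1 → run H
t=37: queue=[F,B,E,G] q_used=0 → run F
t=38: queue=[B,E,G] q_used=0 → run B
t=39: queue=[E,G] q_used=0 → run E
t=40: queue=[E,G] q_used=1 → run E
t=41: queue=[G,E] q_used=0 → run G
t=42: queue=[E] q_used=0 → run E
t=43: (idle)
t=44: (idle)
t=45: (idle)
t=46: (idle)
t=47: (idle)
t=48: (idle)
t=49: (idle)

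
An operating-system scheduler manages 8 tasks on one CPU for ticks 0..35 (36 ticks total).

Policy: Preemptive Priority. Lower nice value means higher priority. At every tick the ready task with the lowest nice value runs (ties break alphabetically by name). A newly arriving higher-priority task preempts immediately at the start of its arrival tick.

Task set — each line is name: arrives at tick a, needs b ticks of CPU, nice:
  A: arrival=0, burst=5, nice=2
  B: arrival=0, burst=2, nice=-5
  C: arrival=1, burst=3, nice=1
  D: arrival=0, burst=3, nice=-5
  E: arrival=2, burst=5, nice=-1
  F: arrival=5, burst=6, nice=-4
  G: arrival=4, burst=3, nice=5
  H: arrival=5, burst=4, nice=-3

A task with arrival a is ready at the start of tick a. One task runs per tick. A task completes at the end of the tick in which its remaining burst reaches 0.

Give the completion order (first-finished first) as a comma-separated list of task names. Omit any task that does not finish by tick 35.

t=0: ready={A,B,D} → run B
t=1: ready={A,B,C,D} → run B
t=2: ready={A,C,D,E} → run D
t=3: ready={A,C,D,E} → run D
t=4: ready={A,C,D,E,G} → run D
t=5: ready={A,C,E,F,G,H} → run F
t=6: ready={A,C,E,F,G,H} → run F
t=7: ready={A,C,E,F,G,H} → run F
t=8: ready={A,C,E,F,G,H} → run F
t=9: ready={A,C,E,F,G,H} → run F
t=10: ready={A,C,E,F,G,H} → run F
t=11: ready={A,C,E,G,H} → run H
t=12: ready={A,C,E,G,H} → run H
t=13: ready={A,C,E,G,H} → run H
t=14: ready={A,C,E,G,H} → run H
t=15: ready={A,C,E,G} → run E
t=16: ready={A,C,E,G} → run E
t=17: ready={A,C,E,G} → run E
t=18: ready={A,C,E,G} → run E
t=19: ready={A,C,E,G} → run E
t=20: ready={A,C,G} → run C
t=21: ready={A,C,G} → run C
t=22: ready={A,C,G} → run C
t=23: ready={A,G} → run A
t=24: ready={A,G} → run A
t=25: ready={A,G} → run A
t=26: ready={A,G} → run A
t=27: ready={A,G} → run A
t=28: ready={G} → run G
t=29: ready={G} → run G
t=30: ready={G} → run G
t=31: (idle)
t=32: (idle)
t=33: (idle)
t=34: (idle)
t=35: (idle)

completion order = B, D, F, H, E, C, A, G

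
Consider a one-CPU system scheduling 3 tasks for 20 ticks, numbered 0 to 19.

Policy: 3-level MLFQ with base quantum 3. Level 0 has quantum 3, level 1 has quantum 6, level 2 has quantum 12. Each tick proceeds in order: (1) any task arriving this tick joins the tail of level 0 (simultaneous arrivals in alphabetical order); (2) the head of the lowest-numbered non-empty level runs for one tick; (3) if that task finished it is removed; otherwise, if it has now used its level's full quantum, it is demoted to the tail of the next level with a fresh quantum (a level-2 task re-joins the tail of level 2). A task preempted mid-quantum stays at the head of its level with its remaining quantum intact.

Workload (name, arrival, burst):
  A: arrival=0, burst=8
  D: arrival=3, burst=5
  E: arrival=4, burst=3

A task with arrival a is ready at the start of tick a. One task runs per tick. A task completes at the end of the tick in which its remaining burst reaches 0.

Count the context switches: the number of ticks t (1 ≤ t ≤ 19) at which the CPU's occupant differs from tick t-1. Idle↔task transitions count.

context switches = 5

t=0: L0/L1/L2 = A/-/- → run A
t=1: L0/L1/L2 = A/-/- → run A
t=2: L0/L1/L2 = A/-/- → run A
t=3: L0/L1/L2 = D/A/- → run D
t=4: L0/L1/L2 = DE/A/- → run D
t=5: L0/L1/L2 = DE/A/- → run D
t=6: L0/L1/L2 = E/AD/- → run E
t=7: L0/L1/L2 = E/AD/- → run E
t=8: L0/L1/L2 = E/AD/- → run E
t=9: L0/L1/L2 = -/AD/- → run A
t=10: L0/L1/L2 = -/AD/- → run A
t=11: L0/L1/L2 = -/AD/- → run A
t=12: L0/L1/L2 = -/AD/- → run A
t=13: L0/L1/L2 = -/AD/- → run A
t=14: L0/L1/L2 = -/D/- → run D
t=15: L0/L1/L2 = -/D/- → run D
t=16: (idle)
t=17: (idle)
t=18: (idle)
t=19: (idle)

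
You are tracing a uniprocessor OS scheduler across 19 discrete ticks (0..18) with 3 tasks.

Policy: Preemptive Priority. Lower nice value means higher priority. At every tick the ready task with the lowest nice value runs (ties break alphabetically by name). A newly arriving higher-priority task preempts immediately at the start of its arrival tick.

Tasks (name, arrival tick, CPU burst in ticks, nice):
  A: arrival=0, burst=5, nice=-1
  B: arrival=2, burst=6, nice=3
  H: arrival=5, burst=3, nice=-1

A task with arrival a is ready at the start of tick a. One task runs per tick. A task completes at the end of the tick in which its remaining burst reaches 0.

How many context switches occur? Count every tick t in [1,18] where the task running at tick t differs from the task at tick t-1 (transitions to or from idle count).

context switches = 3

t=0: ready={A} → run A
t=1: ready={A} → run A
t=2: ready={A,B} → run A
t=3: ready={A,B} → run A
t=4: ready={A,B} → run A
t=5: ready={B,H} → run H
t=6: ready={B,H} → run H
t=7: ready={B,H} → run H
t=8: ready={B} → run B
t=9: ready={B} → run B
t=10: ready={B} → run B
t=11: ready={B} → run B
t=12: ready={B} → run B
t=13: ready={B} → run B
t=14: (idle)
t=15: (idle)
t=16: (idle)
t=17: (idle)
t=18: (idle)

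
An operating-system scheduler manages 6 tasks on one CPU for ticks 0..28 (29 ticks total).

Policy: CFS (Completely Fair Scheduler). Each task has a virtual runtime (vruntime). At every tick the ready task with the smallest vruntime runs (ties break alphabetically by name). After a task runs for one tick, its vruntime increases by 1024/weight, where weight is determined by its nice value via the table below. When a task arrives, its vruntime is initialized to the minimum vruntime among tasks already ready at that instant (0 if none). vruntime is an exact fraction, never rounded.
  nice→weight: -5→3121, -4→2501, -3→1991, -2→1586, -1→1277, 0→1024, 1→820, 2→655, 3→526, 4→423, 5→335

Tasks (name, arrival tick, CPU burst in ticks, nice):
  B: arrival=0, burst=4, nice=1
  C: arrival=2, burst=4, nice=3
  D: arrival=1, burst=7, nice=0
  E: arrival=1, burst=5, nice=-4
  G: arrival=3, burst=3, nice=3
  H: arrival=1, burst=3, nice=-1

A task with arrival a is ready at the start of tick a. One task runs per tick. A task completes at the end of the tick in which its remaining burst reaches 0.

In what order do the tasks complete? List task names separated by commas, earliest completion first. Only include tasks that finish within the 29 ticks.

completion order = H, E, B, G, C, D

t=0: vr[B=0] → run B
t=1: vr[B=256/205 D=256/205 E=256/205 H=256/205] → run B
t=2: vr[B=512/205 C=256/205 D=256/205 E=256/205 H=256/205] → run C
t=3: vr[B=512/205 C=172288/53915 D=256/205 E=256/205 G=256/205 H=256/205] → run D
t=4: vr[B=512/205 C=172288/53915 D=461/205 E=256/205 G=256/205 H=256/205] → run E
t=5: vr[B=512/205 C=172288/53915 D=461/205 E=20736/12505 G=256/205 H=256/205] → run G
t=6: vr[B=512/205 C=172288/53915 D=461/205 E=20736/12505 G=172288/53915 H=256/205] → run H
t=7: vr[B=512/205 C=172288/53915 D=461/205 E=20736/12505 G=172288/53915 H=536832/261785] → run E
t=8: vr[B=512/205 C=172288/53915 D=461/205 E=25856/12505 G=172288/53915 H=536832/261785] → run H
t=9: vr[B=512/205 C=172288/53915 D=461/205 E=25856/12505 G=172288/53915 H=746752/261785] → run E
t=10: vr[B=512/205 C=172288/53915 D=461/205 E=30976/12505 G=172288/53915 H=746752/261785] → run D
t=11: vr[B=512/205 C=172288/53915 D=666/205 E=30976/12505 G=172288/53915 H=746752/261785] → run E
t=12: vr[B=512/205 C=172288/53915 D=666/205 E=36096/12505 G=172288/53915 H=746752/261785] → run B
t=13: vr[B=768/205 C=172288/53915 D=666/205 E=36096/12505 G=172288/53915 H=746752/261785] → run H
t=14: vr[B=768/205 C=172288/53915 D=666/205 E=36096/12505 G=172288/53915] → run E
t=15: vr[B=768/205 C=172288/53915 D=666/205 G=172288/53915] → run C
t=16: vr[B=768/205 C=277248/53915 D=666/205 G=172288/53915] → run G
t=17: vr[B=768/205 C=277248/53915 D=666/205 G=277248/53915] → run D
t=18: vr[B=768/205 C=277248/53915 D=871/205 G=277248/53915] → run B
t=19: vr[C=277248/53915 D=871/205 G=277248/53915] → run D
t=20: vr[C=277248/53915 D=1076/205 G=277248/53915] → run C
t=21: vr[C=382208/53915 D=1076/205 G=277248/53915] → run G
t=22: vr[C=382208/53915 D=1076/205] → run D
t=23: vr[C=382208/53915 D=1281/205] → run D
t=24: vr[C=382208/53915 D=1486/205] → run C
t=25: vr[D=1486/205] → run D
t=26: (idle)
t=27: (idle)
t=28: (idle)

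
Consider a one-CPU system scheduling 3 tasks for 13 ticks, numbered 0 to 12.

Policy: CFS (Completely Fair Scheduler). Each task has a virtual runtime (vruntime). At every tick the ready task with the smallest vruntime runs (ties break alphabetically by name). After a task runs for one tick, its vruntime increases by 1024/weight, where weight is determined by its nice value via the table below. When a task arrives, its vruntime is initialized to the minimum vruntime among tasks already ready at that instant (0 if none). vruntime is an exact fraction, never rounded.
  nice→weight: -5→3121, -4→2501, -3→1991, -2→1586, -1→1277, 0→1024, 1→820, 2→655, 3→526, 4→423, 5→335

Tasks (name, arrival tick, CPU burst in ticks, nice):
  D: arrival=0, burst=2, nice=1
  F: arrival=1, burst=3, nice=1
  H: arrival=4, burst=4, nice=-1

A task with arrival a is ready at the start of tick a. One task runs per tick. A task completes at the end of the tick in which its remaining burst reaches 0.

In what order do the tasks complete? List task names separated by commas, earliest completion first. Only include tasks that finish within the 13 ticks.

completion order = D, F, H

t=0: vr[D=0] → run D
t=1: vr[D=256/205 F=256/205] → run D
t=2: vr[F=256/205] → run F
t=3: vr[F=512/205] → run F
t=4: vr[F=768/205 H=768/205] → run F
t=5: vr[H=768/205] → run H
t=6: vr[H=1190656/261785] → run H
t=7: vr[H=1400576/261785] → run H
t=8: vr[H=1610496/261785] → run H
t=9: (idle)
t=10: (idle)
t=11: (idle)
t=12: (idle)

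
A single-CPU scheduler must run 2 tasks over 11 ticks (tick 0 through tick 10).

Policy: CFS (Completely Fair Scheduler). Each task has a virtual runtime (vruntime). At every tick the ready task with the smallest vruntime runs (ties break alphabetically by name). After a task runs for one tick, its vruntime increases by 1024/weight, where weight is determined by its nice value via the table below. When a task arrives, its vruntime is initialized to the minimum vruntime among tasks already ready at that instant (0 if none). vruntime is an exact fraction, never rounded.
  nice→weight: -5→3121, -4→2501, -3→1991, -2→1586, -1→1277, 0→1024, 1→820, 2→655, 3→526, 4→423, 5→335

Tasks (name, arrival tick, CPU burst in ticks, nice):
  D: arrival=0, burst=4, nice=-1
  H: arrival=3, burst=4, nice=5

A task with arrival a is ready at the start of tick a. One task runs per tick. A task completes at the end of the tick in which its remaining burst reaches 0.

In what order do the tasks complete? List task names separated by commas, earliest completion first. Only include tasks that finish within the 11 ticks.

t=0: vr[D=0] → run D
t=1: vr[D=1024/1277] → run D
t=2: vr[D=2048/1277] → run D
t=3: vr[D=3072/1277 H=3072/1277] → run D
t=4: vr[H=3072/1277] → run H
t=5: vr[H=2336768/427795] → run H
t=6: vr[H=3644416/427795] → run H
t=7: vr[H=4952064/427795] → run H
t=8: (idle)
t=9: (idle)
t=10: (idle)

completion order = D, H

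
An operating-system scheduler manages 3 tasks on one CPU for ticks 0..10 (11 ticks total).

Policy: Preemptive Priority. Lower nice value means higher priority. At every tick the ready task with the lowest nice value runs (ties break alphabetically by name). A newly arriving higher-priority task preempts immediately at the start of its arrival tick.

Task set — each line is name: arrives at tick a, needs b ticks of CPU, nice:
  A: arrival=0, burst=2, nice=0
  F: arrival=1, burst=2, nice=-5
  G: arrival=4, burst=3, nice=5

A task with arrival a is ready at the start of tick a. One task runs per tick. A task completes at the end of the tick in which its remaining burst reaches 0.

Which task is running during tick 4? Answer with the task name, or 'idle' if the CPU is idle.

t=0: ready={A} → run A
t=1: ready={A,F} → run F
t=2: ready={A,F} → run F
t=3: ready={A} → run A
t=4: ready={G} → run G
t=5: ready={G} → run G
t=6: ready={G} → run G
t=7: (idle)
t=8: (idle)
t=9: (idle)
t=10: (idle)

running at tick 4 = G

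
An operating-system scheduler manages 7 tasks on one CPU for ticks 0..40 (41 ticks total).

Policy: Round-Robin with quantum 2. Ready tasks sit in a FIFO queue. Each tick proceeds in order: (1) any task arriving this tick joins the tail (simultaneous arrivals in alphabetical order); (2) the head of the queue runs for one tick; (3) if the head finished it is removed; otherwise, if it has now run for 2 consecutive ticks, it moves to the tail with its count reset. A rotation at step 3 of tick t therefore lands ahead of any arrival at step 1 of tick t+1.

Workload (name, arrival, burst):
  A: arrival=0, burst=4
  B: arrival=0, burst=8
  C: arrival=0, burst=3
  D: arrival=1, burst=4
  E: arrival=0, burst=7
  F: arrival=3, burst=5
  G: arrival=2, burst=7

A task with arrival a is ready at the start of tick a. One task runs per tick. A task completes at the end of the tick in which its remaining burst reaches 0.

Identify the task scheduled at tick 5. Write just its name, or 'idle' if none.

t=0: queue=[A,B,C,E] q_used=0 → run A
t=1: queue=[A,B,C,E,D] q_used=1 → run A
t=2: queue=[B,C,E,D,A,G] q_used=0 → run B
t=3: queue=[B,C,E,D,A,G,F] q_used=1 → run B
t=4: queue=[C,E,D,A,G,F,B] q_used=0 → run C
t=5: queue=[C,E,D,A,G,F,B] q_used=1 → run C
t=6: queue=[E,D,A,G,F,B,C] q_used=0 → run E
t=7: queue=[E,D,A,G,F,B,C] q_used=1 → run E
t=8: queue=[D,A,G,F,B,C,E] q_used=0 → run D
t=9: queue=[D,A,G,F,B,C,E] q_used=1 → run D
t=10: queue=[A,G,F,B,C,E,D] q_used=0 → run A
t=11: queue=[A,G,F,B,C,E,D] q_used=1 → run A
t=12: queue=[G,F,B,C,E,D] q_used=0 → run G
t=13: queue=[G,F,B,C,E,D] q_used=1 → run G
t=14: queue=[F,B,C,E,D,G] q_used=0 → run F
t=15: queue=[F,B,C,E,D,G] q_used=1 → run F
t=16: queue=[B,C,E,D,G,F] q_used=0 → run B
t=17: queue=[B,C,E,D,G,F] q_used=1 → run B
t=18: queue=[C,E,D,G,F,B] q_used=0 → run C
t=19: queue=[E,D,G,F,B] q_used=0 → run E
t=20: queue=[E,D,G,F,B] q_used=1 → run E
t=21: queue=[D,G,F,B,E] q_used=0 → run D
t=22: queue=[D,G,F,B,E] q_used=1 → run D
t=23: queue=[G,F,B,E] q_used=0 → run G
t=24: queue=[G,F,B,E] q_used=1 → run G
t=25: queue=[F,B,E,G] q_used=0 → run F
t=26: queue=[F,B,E,G] q_used=1 → run F
t=27: queue=[B,E,G,F] q_used=0 → run B
t=28: queue=[B,E,G,F] q_used=1 → run B
t=29: queue=[E,G,F,B] q_used=0 → run E
t=30: queue=[E,G,F,B] q_used=1 → run E
t=31: queue=[G,F,B,E] q_used=0 → run G
t=32: queue=[G,F,B,E] q_used=1 → run G
t=33: queue=[F,B,E,G] q_used=0 → run F
t=34: queue=[B,E,G] q_used=0 → run B
t=35: queue=[B,E,G] q_used=1 → run B
t=36: queue=[E,G] q_used=0 → run E
t=37: queue=[G] q_used=0 → run G
t=38: (idle)
t=39: (idle)
t=40: (idle)

running at tick 5 = C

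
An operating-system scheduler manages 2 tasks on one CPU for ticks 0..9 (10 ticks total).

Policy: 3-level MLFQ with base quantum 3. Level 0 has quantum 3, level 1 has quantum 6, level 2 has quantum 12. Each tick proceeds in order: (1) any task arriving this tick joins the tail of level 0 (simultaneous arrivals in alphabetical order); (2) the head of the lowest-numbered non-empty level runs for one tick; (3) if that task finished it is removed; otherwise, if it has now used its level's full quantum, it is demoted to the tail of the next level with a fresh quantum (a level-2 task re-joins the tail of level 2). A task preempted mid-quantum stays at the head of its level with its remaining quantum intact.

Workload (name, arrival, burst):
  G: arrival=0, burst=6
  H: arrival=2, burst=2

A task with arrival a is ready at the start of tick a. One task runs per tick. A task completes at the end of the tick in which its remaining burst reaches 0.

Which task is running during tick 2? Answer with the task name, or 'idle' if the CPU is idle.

t=0: L0/L1/L2 = G/-/- → run G
t=1: L0/L1/L2 = G/-/- → run G
t=2: L0/L1/L2 = GH/-/- → run G
t=3: L0/L1/L2 = H/G/- → run H
t=4: L0/L1/L2 = H/G/- → run H
t=5: L0/L1/L2 = -/G/- → run G
t=6: L0/L1/L2 = -/G/- → run G
t=7: L0/L1/L2 = -/G/- → run G
t=8: (idle)
t=9: (idle)

running at tick 2 = G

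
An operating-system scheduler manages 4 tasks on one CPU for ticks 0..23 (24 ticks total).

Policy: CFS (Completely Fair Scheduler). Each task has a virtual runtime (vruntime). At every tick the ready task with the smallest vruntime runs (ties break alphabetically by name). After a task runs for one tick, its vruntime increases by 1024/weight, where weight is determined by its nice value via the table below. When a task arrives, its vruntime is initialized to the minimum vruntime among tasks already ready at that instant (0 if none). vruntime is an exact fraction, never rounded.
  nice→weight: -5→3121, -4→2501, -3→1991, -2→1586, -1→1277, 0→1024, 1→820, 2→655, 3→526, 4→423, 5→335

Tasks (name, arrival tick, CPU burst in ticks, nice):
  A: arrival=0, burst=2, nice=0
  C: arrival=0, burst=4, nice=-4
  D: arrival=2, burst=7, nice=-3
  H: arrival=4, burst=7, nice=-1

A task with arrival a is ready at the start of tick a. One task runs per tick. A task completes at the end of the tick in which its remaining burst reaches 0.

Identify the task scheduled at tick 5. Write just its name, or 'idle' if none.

t=0: vr[A=0 C=0] → run A
t=1: vr[A=1 C=0] → run C
t=2: vr[A=1 C=1024/2501 D=1024/2501] → run C
t=3: vr[A=1 C=2048/2501 D=1024/2501] → run D
t=4: vr[A=1 C=2048/2501 D=4599808/4979491 H=2048/2501] → run C
t=5: vr[A=1 C=3072/2501 D=4599808/4979491 H=2048/2501] → run H
t=6: vr[A=1 C=3072/2501 D=4599808/4979491 H=5176320/3193777] → run D
t=7: vr[A=1 C=3072/2501 D=7160832/4979491 H=5176320/3193777] → run A
t=8: vr[C=3072/2501 D=7160832/4979491 H=5176320/3193777] → run C
t=9: vr[D=7160832/4979491 H=5176320/3193777] → run D
t=10: vr[D=9721856/4979491 H=5176320/3193777] → run H
t=11: vr[D=9721856/4979491 H=7737344/3193777] → run D
t=12: vr[D=12282880/4979491 H=7737344/3193777] → run H
t=13: vr[D=12282880/4979491 H=10298368/3193777] → run D
t=14: vr[D=14843904/4979491 H=10298368/3193777] → run D
t=15: vr[D=17404928/4979491 H=10298368/3193777] → run H
t=16: vr[D=17404928/4979491 H=12859392/3193777] → run D
t=17: vr[H=12859392/3193777] → run H
t=18: vr[H=15420416/3193777] → run H
t=19: vr[H=17981440/3193777] → run H
t=20: (idle)
t=21: (idle)
t=22: (idle)
t=23: (idle)

running at tick 5 = H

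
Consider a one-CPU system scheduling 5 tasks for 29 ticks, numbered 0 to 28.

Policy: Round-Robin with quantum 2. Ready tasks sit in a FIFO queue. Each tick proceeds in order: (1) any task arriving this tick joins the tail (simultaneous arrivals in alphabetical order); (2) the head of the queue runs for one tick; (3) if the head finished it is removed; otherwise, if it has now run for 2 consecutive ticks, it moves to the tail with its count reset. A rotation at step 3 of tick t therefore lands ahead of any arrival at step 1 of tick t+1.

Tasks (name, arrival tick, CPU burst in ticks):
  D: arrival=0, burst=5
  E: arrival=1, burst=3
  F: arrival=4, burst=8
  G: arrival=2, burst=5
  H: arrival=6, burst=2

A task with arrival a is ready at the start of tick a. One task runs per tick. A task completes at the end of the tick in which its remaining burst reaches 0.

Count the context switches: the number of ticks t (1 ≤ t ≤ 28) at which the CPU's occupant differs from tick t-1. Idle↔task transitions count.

t=0: queue=[D] q_used=0 → run D
t=1: queue=[D,E] q_used=1 → run D
t=2: queue=[E,D,G] q_used=0 → run E
t=3: queue=[E,D,G] q_used=1 → run E
t=4: queue=[D,G,E,F] q_used=0 → run D
t=5: queue=[D,G,E,F] q_used=1 → run D
t=6: queue=[G,E,F,D,H] q_used=0 → run G
t=7: queue=[G,E,F,D,H] q_used=1 → run G
t=8: queue=[E,F,D,H,G] q_used=0 → run E
t=9: queue=[F,D,H,G] q_used=0 → run F
t=10: queue=[F,D,H,G] q_used=1 → run F
t=11: queue=[D,H,G,F] q_used=0 → run D
t=12: queue=[H,G,F] q_used=0 → run H
t=13: queue=[H,G,F] q_used=1 → run H
t=14: queue=[G,F] q_used=0 → run G
t=15: queue=[G,F] q_used=1 → run G
t=16: queue=[F,G] q_used=0 → run F
t=17: queue=[F,G] q_used=1 → run F
t=18: queue=[G,F] q_used=0 → run G
t=19: queue=[F] q_used=0 → run F
t=20: queue=[F] q_used=1 → run F
t=21: queue=[F] q_used=0 → run F
t=22: queue=[F] q_used=1 → run F
t=23: (idle)
t=24: (idle)
t=25: (idle)
t=26: (idle)
t=27: (idle)
t=28: (idle)

context switches = 12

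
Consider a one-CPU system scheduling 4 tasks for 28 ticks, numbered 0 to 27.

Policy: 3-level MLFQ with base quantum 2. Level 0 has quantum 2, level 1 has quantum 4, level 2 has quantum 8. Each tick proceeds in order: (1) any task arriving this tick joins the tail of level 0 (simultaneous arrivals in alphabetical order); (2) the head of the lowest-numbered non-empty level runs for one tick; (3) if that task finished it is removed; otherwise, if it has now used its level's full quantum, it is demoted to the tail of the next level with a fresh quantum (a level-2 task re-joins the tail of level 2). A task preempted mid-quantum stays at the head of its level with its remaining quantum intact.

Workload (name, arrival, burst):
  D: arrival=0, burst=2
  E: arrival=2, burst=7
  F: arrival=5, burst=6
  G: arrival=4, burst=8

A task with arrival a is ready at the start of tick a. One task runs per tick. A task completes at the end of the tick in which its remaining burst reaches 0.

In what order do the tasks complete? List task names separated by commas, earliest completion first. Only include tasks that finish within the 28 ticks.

completion order = D, F, E, G

t=0: L0/L1/L2 = D/-/- → run D
t=1: L0/L1/L2 = D/-/- → run D
t=2: L0/L1/L2 = E/-/- → run E
t=3: L0/L1/L2 = E/-/- → run E
t=4: L0/L1/L2 = G/E/- → run G
t=5: L0/L1/L2 = GF/E/- → run G
t=6: L0/L1/L2 = F/EG/- → run F
t=7: L0/L1/L2 = F/EG/- → run F
t=8: L0/L1/L2 = -/EGF/- → run E
t=9: L0/L1/L2 = -/EGF/- → run E
t=10: L0/L1/L2 = -/EGF/- → run E
t=11: L0/L1/L2 = -/EGF/- → run E
t=12: L0/L1/L2 = -/GF/E → run G
t=13: L0/L1/L2 = -/GF/E → run G
t=14: L0/L1/L2 = -/GF/E → run G
t=15: L0/L1/L2 = -/GF/E → run G
t=16: L0/L1/L2 = -/F/EG → run F
t=17: L0/L1/L2 = -/F/EG → run F
t=18: L0/L1/L2 = -/F/EG → run F
t=19: L0/L1/L2 = -/F/EG → run F
t=20: L0/L1/L2 = -/-/EG → run E
t=21: L0/L1/L2 = -/-/G → run G
t=22: L0/L1/L2 = -/-/G → run G
t=23: (idle)
t=24: (idle)
t=25: (idle)
t=26: (idle)
t=27: (idle)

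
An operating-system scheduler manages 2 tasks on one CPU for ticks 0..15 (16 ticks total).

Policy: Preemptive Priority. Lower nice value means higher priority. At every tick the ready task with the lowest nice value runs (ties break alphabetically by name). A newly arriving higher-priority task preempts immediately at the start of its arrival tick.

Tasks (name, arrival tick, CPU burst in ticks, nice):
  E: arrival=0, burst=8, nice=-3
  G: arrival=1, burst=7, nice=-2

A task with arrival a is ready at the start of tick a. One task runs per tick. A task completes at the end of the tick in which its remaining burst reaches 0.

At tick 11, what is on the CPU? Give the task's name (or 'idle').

running at tick 11 = G

t=0: ready={E} → run E
t=1: ready={E,G} → run E
t=2: ready={E,G} → run E
t=3: ready={E,G} → run E
t=4: ready={E,G} → run E
t=5: ready={E,G} → run E
t=6: ready={E,G} → run E
t=7: ready={E,G} → run E
t=8: ready={G} → run G
t=9: ready={G} → run G
t=10: ready={G} → run G
t=11: ready={G} → run G
t=12: ready={G} → run G
t=13: ready={G} → run G
t=14: ready={G} → run G
t=15: (idle)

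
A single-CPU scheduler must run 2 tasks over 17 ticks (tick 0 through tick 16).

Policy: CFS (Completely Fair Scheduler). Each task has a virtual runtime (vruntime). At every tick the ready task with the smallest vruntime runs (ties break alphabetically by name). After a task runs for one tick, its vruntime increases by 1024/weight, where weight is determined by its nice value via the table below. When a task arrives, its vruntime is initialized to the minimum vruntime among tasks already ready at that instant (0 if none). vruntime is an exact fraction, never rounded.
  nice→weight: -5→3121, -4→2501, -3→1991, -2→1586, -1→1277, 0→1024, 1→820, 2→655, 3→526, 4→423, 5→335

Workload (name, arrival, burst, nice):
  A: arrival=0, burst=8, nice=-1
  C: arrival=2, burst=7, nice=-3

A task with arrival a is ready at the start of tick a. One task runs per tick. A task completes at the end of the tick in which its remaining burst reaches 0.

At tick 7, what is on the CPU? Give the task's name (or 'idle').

running at tick 7 = C

t=0: vr[A=0] → run A
t=1: vr[A=1024/1277] → run A
t=2: vr[A=2048/1277 C=2048/1277] → run A
t=3: vr[A=3072/1277 C=2048/1277] → run C
t=4: vr[A=3072/1277 C=5385216/2542507] → run C
t=5: vr[A=3072/1277 C=6692864/2542507] → run A
t=6: vr[A=4096/1277 C=6692864/2542507] → run C
t=7: vr[A=4096/1277 C=8000512/2542507] → run C
t=8: vr[A=4096/1277 C=9308160/2542507] → run A
t=9: vr[A=5120/1277 C=9308160/2542507] → run C
t=10: vr[A=5120/1277 C=10615808/2542507] → run A
t=11: vr[A=6144/1277 C=10615808/2542507] → run C
t=12: vr[A=6144/1277 C=11923456/2542507] → run C
t=13: vr[A=6144/1277] → run A
t=14: vr[A=7168/1277] → run A
t=15: (idle)
t=16: (idle)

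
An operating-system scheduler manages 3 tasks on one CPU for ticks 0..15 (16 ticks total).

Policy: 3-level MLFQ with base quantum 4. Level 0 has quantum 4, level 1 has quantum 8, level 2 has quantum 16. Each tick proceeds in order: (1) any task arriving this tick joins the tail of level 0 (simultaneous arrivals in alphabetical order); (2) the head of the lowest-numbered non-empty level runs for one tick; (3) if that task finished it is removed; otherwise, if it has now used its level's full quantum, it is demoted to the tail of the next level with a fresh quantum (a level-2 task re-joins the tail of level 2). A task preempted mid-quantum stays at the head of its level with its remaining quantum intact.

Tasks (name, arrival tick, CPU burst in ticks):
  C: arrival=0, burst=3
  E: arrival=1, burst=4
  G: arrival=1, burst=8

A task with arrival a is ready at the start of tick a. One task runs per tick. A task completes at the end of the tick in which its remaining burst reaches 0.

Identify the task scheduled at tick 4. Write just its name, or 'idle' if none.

t=0: L0/L1/L2 = C/-/- → run C
t=1: L0/L1/L2 = CEG/-/- → run C
t=2: L0/L1/L2 = CEG/-/- → run C
t=3: L0/L1/L2 = EG/-/- → run E
t=4: L0/L1/L2 = EG/-/- → run E
t=5: L0/L1/L2 = EG/-/- → run E
t=6: L0/L1/L2 = EG/-/- → run E
t=7: L0/L1/L2 = G/-/- → run G
t=8: L0/L1/L2 = G/-/- → run G
t=9: L0/L1/L2 = G/-/- → run G
t=10: L0/L1/L2 = G/-/- → run G
t=11: L0/L1/L2 = -/G/- → run G
t=12: L0/L1/L2 = -/G/- → run G
t=13: L0/L1/L2 = -/G/- → run G
t=14: L0/L1/L2 = -/G/- → run G
t=15: (idle)

running at tick 4 = E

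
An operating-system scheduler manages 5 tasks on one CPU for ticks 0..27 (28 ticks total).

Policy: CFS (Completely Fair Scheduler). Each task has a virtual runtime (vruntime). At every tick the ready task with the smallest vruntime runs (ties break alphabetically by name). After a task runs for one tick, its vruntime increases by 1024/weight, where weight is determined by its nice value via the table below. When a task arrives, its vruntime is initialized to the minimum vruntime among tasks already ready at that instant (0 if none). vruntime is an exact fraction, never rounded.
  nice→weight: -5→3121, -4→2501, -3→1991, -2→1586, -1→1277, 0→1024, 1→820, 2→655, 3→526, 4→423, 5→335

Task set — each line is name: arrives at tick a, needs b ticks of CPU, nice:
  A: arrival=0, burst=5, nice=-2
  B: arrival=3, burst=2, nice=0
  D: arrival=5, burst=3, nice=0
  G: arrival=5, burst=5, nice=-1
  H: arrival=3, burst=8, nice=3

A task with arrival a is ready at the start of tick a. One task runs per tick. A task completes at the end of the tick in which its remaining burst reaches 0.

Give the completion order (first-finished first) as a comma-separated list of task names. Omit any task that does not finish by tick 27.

completion order = A, B, D, G, H

t=0: vr[A=0] → run A
t=1: vr[A=512/793] → run A
t=2: vr[A=1024/793] → run A
t=3: vr[A=1536/793 B=1536/793 H=1536/793] → run A
t=4: vr[A=2048/793 B=1536/793 H=1536/793] → run B
t=5: vr[A=2048/793 B=2329/793 D=1536/793 G=1536/793 H=1536/793] → run D
t=6: vr[A=2048/793 B=2329/793 D=2329/793 G=1536/793 H=1536/793] → run G
t=7: vr[A=2048/793 B=2329/793 D=2329/793 G=2773504/1012661 H=1536/793] → run H
t=8: vr[A=2048/793 B=2329/793 D=2329/793 G=2773504/1012661 H=809984/208559] → run A
t=9: vr[B=2329/793 D=2329/793 G=2773504/1012661 H=809984/208559] → run G
t=10: vr[B=2329/793 D=2329/793 G=3585536/1012661 H=809984/208559] → run B
t=11: vr[D=2329/793 G=3585536/1012661 H=809984/208559] → run D
t=12: vr[D=3122/793 G=3585536/1012661 H=809984/208559] → run G
t=13: vr[D=3122/793 G=4397568/1012661 H=809984/208559] → run H
t=14: vr[D=3122/793 G=4397568/1012661 H=1216000/208559] → run D
t=15: vr[G=4397568/1012661 H=1216000/208559] → run G
t=16: vr[G=5209600/1012661 H=1216000/208559] → run G
t=17: vr[H=1216000/208559] → run H
t=18: vr[H=1622016/208559] → run H
t=19: vr[H=2028032/208559] → run H
t=20: vr[H=2434048/208559] → run H
t=21: vr[H=2840064/208559] → run H
t=22: vr[H=3246080/208559] → run H
t=23: (idle)
t=24: (idle)
t=25: (idle)
t=26: (idle)
t=27: (idle)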